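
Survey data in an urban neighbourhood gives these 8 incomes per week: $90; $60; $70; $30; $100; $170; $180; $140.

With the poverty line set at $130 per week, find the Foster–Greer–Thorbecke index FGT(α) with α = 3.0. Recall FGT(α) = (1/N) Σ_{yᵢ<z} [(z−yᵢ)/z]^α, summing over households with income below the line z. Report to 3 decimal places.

Incomes under z: $30, $60, $70, $90, $100 (q = 5 of N = 8).
Gap ratios (z−y)/z: (130−30)/130 = 0.7692; (130−60)/130 = 0.5385; (130−70)/130 = 0.4615; (130−90)/130 = 0.3077; (130−100)/130 = 0.2308.
Raised to α = 3.0: 0.45517; 0.15612; 0.09832; 0.02913; 0.01229.
Sum = 0.751024; FGT(3.0) = 0.751024 / 8 = 0.094.

0.094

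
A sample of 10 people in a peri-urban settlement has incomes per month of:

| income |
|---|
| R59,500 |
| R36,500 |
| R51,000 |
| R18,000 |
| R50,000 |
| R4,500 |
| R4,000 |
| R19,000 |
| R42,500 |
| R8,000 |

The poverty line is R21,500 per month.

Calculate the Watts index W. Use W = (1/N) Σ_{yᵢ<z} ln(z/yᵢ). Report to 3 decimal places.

Poor units: R4,000, R4,500, R8,000, R18,000, R19,000 (q = 5 of N = 10).
ln(z/y) terms: ln(21500/4000) = 1.6818; ln(21500/4500) = 1.5640; ln(21500/8000) = 0.9886; ln(21500/18000) = 0.1777; ln(21500/19000) = 0.1236.
W = 4.535641 / 10 = 0.454.

0.454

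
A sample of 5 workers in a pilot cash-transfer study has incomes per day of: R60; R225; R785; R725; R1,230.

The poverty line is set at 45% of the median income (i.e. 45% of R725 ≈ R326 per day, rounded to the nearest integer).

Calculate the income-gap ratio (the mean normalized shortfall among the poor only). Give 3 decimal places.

Below the line: R60, R225 (q = 2 of N = 5).
Shortfall ratios (z−y)/z: 0.8160, 0.3098; sum = 1.125767.
I averages over the q = 2 poor units only: 1.125767 / 2 = 0.563.

0.563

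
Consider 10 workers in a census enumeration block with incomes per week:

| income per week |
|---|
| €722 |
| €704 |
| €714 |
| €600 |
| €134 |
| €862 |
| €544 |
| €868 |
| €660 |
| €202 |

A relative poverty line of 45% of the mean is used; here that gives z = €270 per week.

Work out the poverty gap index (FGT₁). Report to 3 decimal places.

0.076

Below z: €134, €202 (q = 2 of N = 10).
Normalized shortfalls: (270−134)/270 = 0.5037; (270−202)/270 = 0.2519.
Sum of shortfalls = 0.755556; P₁ averages over all N: 0.755556 / 10 = 0.076.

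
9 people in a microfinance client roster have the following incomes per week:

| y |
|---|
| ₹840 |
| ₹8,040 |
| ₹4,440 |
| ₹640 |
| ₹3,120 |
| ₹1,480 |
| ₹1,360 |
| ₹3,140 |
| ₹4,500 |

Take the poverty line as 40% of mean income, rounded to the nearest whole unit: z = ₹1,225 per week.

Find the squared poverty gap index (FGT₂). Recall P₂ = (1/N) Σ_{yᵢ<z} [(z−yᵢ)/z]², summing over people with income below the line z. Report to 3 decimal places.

Incomes under z: ₹640, ₹840 (q = 2 of N = 9).
Shortfall ratios: (1225−640)/1225 = 0.4776; (1225−840)/1225 = 0.3143.
Squared: 0.2281; 0.0988.
Sum = 0.326830; P₂ = 0.326830 / 9 = 0.036.

0.036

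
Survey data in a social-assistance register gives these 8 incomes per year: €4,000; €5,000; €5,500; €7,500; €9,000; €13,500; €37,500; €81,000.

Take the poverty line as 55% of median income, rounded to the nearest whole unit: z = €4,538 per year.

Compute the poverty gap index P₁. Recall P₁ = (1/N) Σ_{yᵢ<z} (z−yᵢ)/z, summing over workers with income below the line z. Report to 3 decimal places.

0.015

Below z: €4,000 (q = 1 of N = 8).
Normalized shortfalls: (4538−4000)/4538 = 0.1186.
Sum of shortfalls = 0.118554; P₁ averages over all N: 0.118554 / 8 = 0.015.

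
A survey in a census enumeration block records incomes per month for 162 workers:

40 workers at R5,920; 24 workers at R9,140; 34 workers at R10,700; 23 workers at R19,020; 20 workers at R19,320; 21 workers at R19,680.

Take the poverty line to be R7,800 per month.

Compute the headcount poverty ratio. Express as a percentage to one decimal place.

40 of the 162 workers have income below R7,800.
H = 40/162 = 24.7%.

24.7%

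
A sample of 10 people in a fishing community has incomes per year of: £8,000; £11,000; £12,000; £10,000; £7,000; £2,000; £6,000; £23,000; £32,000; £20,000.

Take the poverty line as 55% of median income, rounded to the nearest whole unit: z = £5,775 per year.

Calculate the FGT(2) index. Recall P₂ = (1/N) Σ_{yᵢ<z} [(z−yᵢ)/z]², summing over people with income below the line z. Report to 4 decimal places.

Below the line: £2,000 (q = 1 of N = 10).
Gap ratios (z−y)/z: (5775−2000)/5775 = 0.6537.
Squared: 0.4273.
Sum = 0.427297; P₂ = 0.427297 / 10 = 0.0427.

0.0427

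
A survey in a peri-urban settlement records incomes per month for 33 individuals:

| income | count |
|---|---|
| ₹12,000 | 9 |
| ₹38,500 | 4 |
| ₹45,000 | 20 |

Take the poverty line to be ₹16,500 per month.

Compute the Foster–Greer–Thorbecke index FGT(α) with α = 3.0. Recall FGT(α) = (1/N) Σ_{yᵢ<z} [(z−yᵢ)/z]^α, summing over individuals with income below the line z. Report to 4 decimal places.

Below the line: 9×₹12,000 (q = 9 of N = 33).
Relative gaps: (16500−12000)/16500 = 0.2727 (×9).
Raised to α = 3.0: 0.02029 (×9).
Sum = 0.182569; FGT(3.0) = 0.182569 / 33 = 0.0055.

0.0055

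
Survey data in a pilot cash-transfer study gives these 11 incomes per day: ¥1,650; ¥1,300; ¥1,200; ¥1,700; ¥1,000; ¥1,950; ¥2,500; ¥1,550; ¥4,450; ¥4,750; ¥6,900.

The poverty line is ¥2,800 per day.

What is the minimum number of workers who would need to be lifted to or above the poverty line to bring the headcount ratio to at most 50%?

3

8 of the 11 workers are poor, so H = 8/11 = 0.727.
A headcount ratio of at most 50% allows at most ⌊0.50 × 11⌋ = 5 poor workers.
So at least 8 − 5 = 3 must be lifted.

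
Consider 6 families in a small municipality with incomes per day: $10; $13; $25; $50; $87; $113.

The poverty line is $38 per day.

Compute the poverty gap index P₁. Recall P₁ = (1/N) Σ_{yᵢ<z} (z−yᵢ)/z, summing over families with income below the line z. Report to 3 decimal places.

0.289

Below the line: $10, $13, $25 (q = 3 of N = 6).
Shortfall ratios: (38−10)/38 = 0.7368; (38−13)/38 = 0.6579; (38−25)/38 = 0.3421.
Sum of shortfalls = 1.736842; P₁ averages over all N: 1.736842 / 6 = 0.289.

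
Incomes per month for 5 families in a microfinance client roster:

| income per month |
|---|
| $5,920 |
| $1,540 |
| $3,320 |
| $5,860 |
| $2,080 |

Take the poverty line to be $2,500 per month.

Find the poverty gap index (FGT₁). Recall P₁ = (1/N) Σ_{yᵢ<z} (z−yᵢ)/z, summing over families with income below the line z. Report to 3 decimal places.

0.110

Below the line: $1,540, $2,080 (q = 2 of N = 5).
Normalized shortfalls: (2500−1540)/2500 = 0.3840; (2500−2080)/2500 = 0.1680.
Sum of shortfalls = 0.552000; P₁ averages over all N: 0.552000 / 5 = 0.110.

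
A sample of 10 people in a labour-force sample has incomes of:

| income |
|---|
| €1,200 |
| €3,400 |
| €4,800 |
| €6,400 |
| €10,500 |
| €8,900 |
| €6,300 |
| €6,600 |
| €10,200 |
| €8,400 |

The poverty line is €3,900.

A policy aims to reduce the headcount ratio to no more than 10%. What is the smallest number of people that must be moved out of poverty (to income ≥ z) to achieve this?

1

2 of the 10 people are poor, so H = 2/10 = 0.200.
A headcount ratio of at most 10% allows at most ⌊0.10 × 10⌋ = 1 poor people.
So at least 2 − 1 = 1 must be lifted.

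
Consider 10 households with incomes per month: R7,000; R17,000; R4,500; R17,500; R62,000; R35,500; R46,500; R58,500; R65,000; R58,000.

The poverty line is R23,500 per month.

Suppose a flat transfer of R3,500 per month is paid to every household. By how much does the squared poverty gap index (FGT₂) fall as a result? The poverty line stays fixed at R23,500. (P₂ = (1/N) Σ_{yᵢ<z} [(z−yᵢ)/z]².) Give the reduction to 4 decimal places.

Before: below the line — R4,500, R7,000, R17,000, R17,500; squared poverty gap index (FGT₂) = 0.128837.
After the R3,500 transfer: below the line — R8,000, R10,500, R20,500, R21,000; squared poverty gap index (FGT₂) = 0.076867.
Reduction = 0.128837 − 0.076867 = 0.0520.

0.0520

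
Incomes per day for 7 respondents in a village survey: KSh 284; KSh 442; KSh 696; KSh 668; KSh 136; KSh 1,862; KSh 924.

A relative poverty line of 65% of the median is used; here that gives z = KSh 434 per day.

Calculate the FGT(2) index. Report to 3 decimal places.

Below the line: KSh 136, KSh 284 (q = 2 of N = 7).
Relative gaps: (434−136)/434 = 0.6866; (434−284)/434 = 0.3456.
Squared: 0.4715; 0.1195.
Sum = 0.590924; P₂ = 0.590924 / 7 = 0.084.

0.084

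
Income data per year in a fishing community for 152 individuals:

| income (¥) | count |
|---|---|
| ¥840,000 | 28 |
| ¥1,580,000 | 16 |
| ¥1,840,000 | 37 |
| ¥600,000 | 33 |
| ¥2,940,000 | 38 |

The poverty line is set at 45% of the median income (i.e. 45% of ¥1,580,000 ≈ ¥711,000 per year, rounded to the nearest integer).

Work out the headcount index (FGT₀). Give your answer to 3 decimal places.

0.217

33 of the 152 individuals have income below ¥711,000.
H = 33/152 = 0.217.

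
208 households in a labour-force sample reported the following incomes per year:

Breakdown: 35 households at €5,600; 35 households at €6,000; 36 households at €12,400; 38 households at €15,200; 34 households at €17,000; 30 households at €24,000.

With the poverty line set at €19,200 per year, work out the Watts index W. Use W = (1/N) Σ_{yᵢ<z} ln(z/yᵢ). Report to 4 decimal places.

Below the line: 35×€5,600, 35×€6,000, 36×€12,400, 38×€15,200, 34×€17,000 (q = 178 of N = 208).
Log gaps: ln(19200/5600) = 1.2321 (×35); ln(19200/6000) = 1.1632 (×35); ln(19200/12400) = 0.4372 (×36); ln(19200/15200) = 0.2336 (×38); ln(19200/17000) = 0.1217 (×34).
W = 112.590064 / 208 = 0.5413.

0.5413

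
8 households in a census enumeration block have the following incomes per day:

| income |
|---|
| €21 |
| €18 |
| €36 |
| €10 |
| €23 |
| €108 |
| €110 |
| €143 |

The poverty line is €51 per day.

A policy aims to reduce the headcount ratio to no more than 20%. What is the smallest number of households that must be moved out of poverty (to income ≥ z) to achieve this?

Currently q = 5 of N = 8 are below the line (H = 0.625).
A headcount ratio of at most 20% allows at most ⌊0.20 × 8⌋ = 1 poor households.
So at least 5 − 1 = 4 must be lifted.

4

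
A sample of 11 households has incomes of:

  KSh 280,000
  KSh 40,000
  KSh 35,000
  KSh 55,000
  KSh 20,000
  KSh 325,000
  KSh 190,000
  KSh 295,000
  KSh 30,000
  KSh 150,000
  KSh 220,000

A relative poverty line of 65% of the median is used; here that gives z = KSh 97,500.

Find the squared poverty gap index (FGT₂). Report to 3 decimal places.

Below the line: KSh 20,000, KSh 30,000, KSh 35,000, KSh 40,000, KSh 55,000 (q = 5 of N = 11).
Relative gaps: (97500−20000)/97500 = 0.7949; (97500−30000)/97500 = 0.6923; (97500−35000)/97500 = 0.6410; (97500−40000)/97500 = 0.5897; (97500−55000)/97500 = 0.4359.
Squared: 0.6318; 0.4793; 0.4109; 0.3478; 0.1900.
Sum = 2.059829; P₂ = 2.059829 / 11 = 0.187.

0.187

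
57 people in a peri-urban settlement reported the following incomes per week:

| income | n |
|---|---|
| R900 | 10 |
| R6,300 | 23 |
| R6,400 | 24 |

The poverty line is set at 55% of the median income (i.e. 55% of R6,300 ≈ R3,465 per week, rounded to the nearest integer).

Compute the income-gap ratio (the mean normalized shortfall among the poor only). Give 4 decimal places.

Poor units: 10×R900 (q = 10 of N = 57).
Shortfall ratios (z−y)/z: 0.7403 (×10); sum = 7.402597.
I averages over the q = 10 poor units only: 7.402597 / 10 = 0.7403.

0.7403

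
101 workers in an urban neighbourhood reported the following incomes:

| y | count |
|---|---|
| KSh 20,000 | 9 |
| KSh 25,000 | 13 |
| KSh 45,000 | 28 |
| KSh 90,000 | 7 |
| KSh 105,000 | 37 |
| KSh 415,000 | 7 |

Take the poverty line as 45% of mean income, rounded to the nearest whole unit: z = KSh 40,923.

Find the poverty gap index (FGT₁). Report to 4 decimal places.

0.0956

Below z: 9×KSh 20,000, 13×KSh 25,000 (q = 22 of N = 101).
Relative gaps: (40923−20000)/40923 = 0.5113 (×9); (40923−25000)/40923 = 0.3891 (×13).
Σ = 9.659751. Dividing by the full population N = 101 gives P₁ = 0.0956.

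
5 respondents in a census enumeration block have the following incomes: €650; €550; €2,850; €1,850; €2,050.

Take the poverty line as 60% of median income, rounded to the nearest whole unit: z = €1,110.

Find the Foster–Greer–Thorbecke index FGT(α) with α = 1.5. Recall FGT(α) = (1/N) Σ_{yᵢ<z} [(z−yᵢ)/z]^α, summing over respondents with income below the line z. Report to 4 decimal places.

Poor units: €550, €650 (q = 2 of N = 5).
Gap ratios (z−y)/z: (1110−550)/1110 = 0.5045; (1110−650)/1110 = 0.4144.
Raised to α = 1.5: 0.35834; 0.26678.
Sum = 0.625121; FGT(1.5) = 0.625121 / 5 = 0.1250.

0.1250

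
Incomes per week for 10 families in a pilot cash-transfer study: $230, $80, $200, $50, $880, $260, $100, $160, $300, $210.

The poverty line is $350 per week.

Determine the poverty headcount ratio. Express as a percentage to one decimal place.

90.0%

9 of the 10 families have income below $350.
H = 9/10 = 90.0%.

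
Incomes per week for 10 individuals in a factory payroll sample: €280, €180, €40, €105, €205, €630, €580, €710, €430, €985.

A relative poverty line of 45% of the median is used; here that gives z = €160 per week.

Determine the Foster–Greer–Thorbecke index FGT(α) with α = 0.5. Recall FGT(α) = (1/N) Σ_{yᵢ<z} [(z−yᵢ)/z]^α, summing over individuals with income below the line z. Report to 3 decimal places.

0.145

Incomes under z: €40, €105 (q = 2 of N = 10).
Gap ratios (z−y)/z: (160−40)/160 = 0.7500; (160−105)/160 = 0.3438.
Raised to α = 0.5: 0.86603; 0.58630.
Sum = 1.452327; FGT(0.5) = 1.452327 / 10 = 0.145.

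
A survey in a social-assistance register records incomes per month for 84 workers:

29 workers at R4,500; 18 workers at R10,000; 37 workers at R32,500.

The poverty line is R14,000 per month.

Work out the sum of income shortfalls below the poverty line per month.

R347,500

Below the line: 29×R4,500, 18×R10,000 (q = 47 of N = 84).
Individual gaps: 29×(14000−4500) = 275500; 18×(14000−10000) = 72000.
Aggregate gap = R347,500.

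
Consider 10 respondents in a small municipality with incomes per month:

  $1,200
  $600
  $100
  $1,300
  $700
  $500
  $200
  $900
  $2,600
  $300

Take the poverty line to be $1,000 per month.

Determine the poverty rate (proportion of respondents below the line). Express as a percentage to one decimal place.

7 of the 10 respondents have income below $1,000.
H = 7/10 = 70.0%.

70.0%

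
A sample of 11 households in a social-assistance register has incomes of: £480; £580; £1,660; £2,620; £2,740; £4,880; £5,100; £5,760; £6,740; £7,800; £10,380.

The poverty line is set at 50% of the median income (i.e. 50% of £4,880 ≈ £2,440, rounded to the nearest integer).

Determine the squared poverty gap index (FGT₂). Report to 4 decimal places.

Poor units: £480, £580, £1,660 (q = 3 of N = 11).
Gap ratios (z−y)/z: (2440−480)/2440 = 0.8033; (2440−580)/2440 = 0.7623; (2440−1660)/2440 = 0.3197.
Squared: 0.6453; 0.5811; 0.1022.
Sum = 1.328541; P₂ = 1.328541 / 11 = 0.1208.

0.1208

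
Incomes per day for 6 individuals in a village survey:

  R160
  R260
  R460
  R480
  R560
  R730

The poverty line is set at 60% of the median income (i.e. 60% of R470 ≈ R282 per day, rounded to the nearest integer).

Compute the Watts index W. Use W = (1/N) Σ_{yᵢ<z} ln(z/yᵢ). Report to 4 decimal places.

0.1080

Below z: R160, R260 (q = 2 of N = 6).
ln(z/y) terms: ln(282/160) = 0.5667; ln(282/260) = 0.0812.
W = 0.647959 / 6 = 0.1080.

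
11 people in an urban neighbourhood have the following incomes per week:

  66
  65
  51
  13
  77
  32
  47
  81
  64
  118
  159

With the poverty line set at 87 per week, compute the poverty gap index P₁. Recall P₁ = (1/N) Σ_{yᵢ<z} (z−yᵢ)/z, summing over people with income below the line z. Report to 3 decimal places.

0.300

Poor units: 13, 32, 47, 51, 64, 65, 66, 77, 81 (q = 9 of N = 11).
Shortfall ratios: (87−13)/87 = 0.8506; (87−32)/87 = 0.6322; (87−47)/87 = 0.4598; (87−51)/87 = 0.4138; (87−64)/87 = 0.2644; (87−65)/87 = 0.2529; (87−66)/87 = 0.2414; (87−77)/87 = 0.1149; (87−81)/87 = 0.0690.
Sum of shortfalls = 3.298851; P₁ averages over all N: 3.298851 / 11 = 0.300.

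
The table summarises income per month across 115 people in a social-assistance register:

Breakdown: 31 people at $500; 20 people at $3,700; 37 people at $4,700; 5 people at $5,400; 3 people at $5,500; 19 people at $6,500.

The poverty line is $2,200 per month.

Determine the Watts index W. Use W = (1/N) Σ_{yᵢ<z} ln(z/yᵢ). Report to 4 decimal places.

0.3994

Poor units: 31×$500 (q = 31 of N = 115).
Log gaps: ln(2200/500) = 1.4816 (×31).
W = 45.929741 / 115 = 0.3994.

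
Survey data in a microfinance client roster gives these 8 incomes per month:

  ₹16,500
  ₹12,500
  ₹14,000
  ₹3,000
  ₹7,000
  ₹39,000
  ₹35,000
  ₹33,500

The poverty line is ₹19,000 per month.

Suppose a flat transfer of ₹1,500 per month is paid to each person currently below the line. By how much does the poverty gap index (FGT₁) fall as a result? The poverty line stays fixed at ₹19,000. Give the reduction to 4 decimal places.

0.0493

Before: below the line — ₹3,000, ₹7,000, ₹12,500, ₹14,000, ₹16,500; poverty gap index (FGT₁) = 0.276316.
After the ₹1,500 transfer: below the line — ₹4,500, ₹8,500, ₹14,000, ₹15,500, ₹18,000; poverty gap index (FGT₁) = 0.226974.
Reduction = 0.276316 − 0.226974 = 0.0493.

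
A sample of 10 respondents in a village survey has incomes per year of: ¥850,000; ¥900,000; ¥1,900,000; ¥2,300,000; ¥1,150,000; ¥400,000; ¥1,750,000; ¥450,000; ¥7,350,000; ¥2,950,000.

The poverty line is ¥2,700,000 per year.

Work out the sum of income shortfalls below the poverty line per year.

Incomes under z: ¥400,000, ¥450,000, ¥850,000, ¥900,000, ¥1,150,000, ¥1,750,000, ¥1,900,000, ¥2,300,000 (q = 8 of N = 10).
Individual gaps: 2700000−400000 = 2300000; 2700000−450000 = 2250000; 2700000−850000 = 1850000; 2700000−900000 = 1800000; 2700000−1150000 = 1550000; 2700000−1750000 = 950000; 2700000−1900000 = 800000; 2700000−2300000 = 400000.
Aggregate gap = ¥11,900,000.

¥11,900,000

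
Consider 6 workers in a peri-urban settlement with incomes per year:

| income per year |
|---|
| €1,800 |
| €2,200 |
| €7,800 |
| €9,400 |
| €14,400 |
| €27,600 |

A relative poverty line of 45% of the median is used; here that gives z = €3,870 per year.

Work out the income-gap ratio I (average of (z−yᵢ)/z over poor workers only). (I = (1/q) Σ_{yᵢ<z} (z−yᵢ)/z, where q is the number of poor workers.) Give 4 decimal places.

Below the line: €1,800, €2,200 (q = 2 of N = 6).
Shortfall ratios (z−y)/z: 0.5349, 0.4315; sum = 0.966408.
I averages over the q = 2 poor units only: 0.966408 / 2 = 0.4832.

0.4832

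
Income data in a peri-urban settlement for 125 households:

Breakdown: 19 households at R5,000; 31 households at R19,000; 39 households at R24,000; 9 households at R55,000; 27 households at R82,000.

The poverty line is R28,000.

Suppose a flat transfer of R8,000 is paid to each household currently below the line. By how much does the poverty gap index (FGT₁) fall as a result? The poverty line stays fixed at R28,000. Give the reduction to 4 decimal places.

Before: below the line — 19×R5,000, 31×R19,000, 39×R24,000; poverty gap index (FGT₁) = 0.249143.
After the R8,000 transfer: below the line — 19×R13,000, 31×R27,000; poverty gap index (FGT₁) = 0.090286.
Reduction = 0.249143 − 0.090286 = 0.1589.

0.1589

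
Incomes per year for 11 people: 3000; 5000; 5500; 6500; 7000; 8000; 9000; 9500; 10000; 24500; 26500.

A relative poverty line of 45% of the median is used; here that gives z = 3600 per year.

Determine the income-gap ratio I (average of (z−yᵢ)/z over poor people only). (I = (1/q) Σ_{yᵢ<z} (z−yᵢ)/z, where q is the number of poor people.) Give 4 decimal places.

Poor units: 3000 (q = 1 of N = 11).
Relative gaps: 0.1667; sum = 0.166667.
I averages over the q = 1 poor units only: 0.166667 / 1 = 0.1667.

0.1667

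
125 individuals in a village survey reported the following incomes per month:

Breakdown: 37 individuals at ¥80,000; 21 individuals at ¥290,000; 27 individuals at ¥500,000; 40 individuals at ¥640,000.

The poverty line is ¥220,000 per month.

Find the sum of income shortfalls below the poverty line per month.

Below the line: 37×¥80,000 (q = 37 of N = 125).
Individual gaps: 37×(220000−80000) = 5180000.
Aggregate gap = ¥5,180,000.

¥5,180,000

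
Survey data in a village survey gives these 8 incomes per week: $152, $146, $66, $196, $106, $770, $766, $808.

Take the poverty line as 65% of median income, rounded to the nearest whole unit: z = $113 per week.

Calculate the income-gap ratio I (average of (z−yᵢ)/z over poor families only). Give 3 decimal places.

0.239

Incomes under z: $66, $106 (q = 2 of N = 8).
Relative gaps: 0.4159, 0.0619; sum = 0.477876.
I averages over the q = 2 poor units only: 0.477876 / 2 = 0.239.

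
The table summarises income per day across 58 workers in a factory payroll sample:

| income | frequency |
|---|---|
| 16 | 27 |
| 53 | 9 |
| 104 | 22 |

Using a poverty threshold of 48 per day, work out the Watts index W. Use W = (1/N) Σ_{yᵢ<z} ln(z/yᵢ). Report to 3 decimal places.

0.511

Incomes under z: 27×16 (q = 27 of N = 58).
Log shortfalls: ln(48/16) = 1.0986 (×27).
W = 29.662532 / 58 = 0.511.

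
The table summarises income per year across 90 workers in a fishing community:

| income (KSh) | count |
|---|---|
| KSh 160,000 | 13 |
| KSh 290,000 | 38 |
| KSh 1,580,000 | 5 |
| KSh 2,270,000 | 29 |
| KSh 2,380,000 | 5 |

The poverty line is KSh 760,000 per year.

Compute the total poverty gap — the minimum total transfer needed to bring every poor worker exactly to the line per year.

Poor units: 13×KSh 160,000, 38×KSh 290,000 (q = 51 of N = 90).
Individual gaps: 13×(760000−160000) = 7800000; 38×(760000−290000) = 17860000.
Aggregate gap = KSh 25,660,000.

KSh 25,660,000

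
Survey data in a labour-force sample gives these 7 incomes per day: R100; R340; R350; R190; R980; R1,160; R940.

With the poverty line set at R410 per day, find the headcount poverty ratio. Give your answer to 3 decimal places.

0.571

4 of the 7 workers have income below R410.
H = 4/7 = 0.571.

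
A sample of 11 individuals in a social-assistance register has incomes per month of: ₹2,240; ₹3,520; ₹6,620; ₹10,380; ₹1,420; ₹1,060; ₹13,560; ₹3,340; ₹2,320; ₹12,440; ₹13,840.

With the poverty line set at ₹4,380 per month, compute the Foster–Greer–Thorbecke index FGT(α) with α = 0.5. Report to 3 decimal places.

0.364

Poor units: ₹1,060, ₹1,420, ₹2,240, ₹2,320, ₹3,340, ₹3,520 (q = 6 of N = 11).
Shortfall ratios: (4380−1060)/4380 = 0.7580; (4380−1420)/4380 = 0.6758; (4380−2240)/4380 = 0.4886; (4380−2320)/4380 = 0.4703; (4380−3340)/4380 = 0.2374; (4380−3520)/4380 = 0.1963.
Raised to α = 0.5: 0.87063; 0.82207; 0.69899; 0.68580; 0.48728; 0.44311.
Sum = 4.007875; FGT(0.5) = 4.007875 / 11 = 0.364.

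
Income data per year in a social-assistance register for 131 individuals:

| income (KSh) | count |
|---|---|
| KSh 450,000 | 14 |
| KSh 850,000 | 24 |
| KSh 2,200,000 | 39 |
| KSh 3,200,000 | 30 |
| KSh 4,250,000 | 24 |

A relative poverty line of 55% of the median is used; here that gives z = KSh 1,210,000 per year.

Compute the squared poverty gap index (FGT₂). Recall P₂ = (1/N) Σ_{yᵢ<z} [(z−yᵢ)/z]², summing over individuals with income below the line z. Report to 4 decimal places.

Below z: 14×KSh 450,000, 24×KSh 850,000 (q = 38 of N = 131).
Normalized shortfalls: (1210000−450000)/1210000 = 0.6281 (×14); (1210000−850000)/1210000 = 0.2975 (×24).
Squared: 0.3945 (×14); 0.0885 (×24).
Sum = 7.647565; P₂ = 7.647565 / 131 = 0.0584.

0.0584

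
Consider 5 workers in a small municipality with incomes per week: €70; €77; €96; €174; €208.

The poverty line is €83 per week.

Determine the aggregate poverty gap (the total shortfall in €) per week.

Incomes under z: €70, €77 (q = 2 of N = 5).
Individual gaps: 83−70 = 13; 83−77 = 6.
Aggregate gap = €19.

€19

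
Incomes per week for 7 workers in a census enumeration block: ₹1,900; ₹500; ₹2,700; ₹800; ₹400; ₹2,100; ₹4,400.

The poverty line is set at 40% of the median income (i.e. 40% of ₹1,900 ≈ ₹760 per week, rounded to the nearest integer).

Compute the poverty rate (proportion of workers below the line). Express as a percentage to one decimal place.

2 of the 7 workers have income below ₹760.
H = 2/7 = 28.6%.

28.6%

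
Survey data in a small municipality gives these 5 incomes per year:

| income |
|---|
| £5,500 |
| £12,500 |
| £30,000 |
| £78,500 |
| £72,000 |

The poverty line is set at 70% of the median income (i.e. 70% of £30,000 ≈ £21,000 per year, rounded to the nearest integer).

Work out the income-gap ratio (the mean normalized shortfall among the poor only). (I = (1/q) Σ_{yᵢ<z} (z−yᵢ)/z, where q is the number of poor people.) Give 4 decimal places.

0.5714

Below z: £5,500, £12,500 (q = 2 of N = 5).
Shortfall ratios (z−y)/z: 0.7381, 0.4048; sum = 1.142857.
I averages over the q = 2 poor units only: 1.142857 / 2 = 0.5714.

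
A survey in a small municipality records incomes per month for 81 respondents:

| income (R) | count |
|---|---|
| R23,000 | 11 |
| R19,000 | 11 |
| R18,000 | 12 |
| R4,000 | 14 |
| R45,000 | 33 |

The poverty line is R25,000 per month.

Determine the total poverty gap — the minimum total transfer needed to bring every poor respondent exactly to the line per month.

R466,000

Below the line: 14×R4,000, 12×R18,000, 11×R19,000, 11×R23,000 (q = 48 of N = 81).
Individual gaps: 14×(25000−4000) = 294000; 12×(25000−18000) = 84000; 11×(25000−19000) = 66000; 11×(25000−23000) = 22000.
Aggregate gap = R466,000.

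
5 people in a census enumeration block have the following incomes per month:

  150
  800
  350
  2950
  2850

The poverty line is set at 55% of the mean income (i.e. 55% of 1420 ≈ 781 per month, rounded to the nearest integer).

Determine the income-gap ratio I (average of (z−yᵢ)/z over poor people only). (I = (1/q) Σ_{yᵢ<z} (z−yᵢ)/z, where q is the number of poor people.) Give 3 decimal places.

Poor units: 150, 350 (q = 2 of N = 5).
Shortfall ratios (z−y)/z: 0.8079, 0.5519; sum = 1.359795.
I averages over the q = 2 poor units only: 1.359795 / 2 = 0.680.

0.680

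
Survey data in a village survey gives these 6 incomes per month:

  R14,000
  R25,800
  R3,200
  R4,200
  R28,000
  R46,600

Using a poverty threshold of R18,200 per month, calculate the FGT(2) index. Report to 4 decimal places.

Below the line: R3,200, R4,200, R14,000 (q = 3 of N = 6).
Normalized shortfalls: (18200−3200)/18200 = 0.8242; (18200−4200)/18200 = 0.7692; (18200−14000)/18200 = 0.2308.
Squared: 0.6793; 0.5917; 0.0533.
Sum = 1.324236; P₂ = 1.324236 / 6 = 0.2207.

0.2207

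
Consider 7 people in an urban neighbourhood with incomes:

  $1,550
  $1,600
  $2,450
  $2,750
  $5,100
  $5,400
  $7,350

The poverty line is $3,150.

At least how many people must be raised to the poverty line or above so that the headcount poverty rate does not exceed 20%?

3

Currently q = 4 of N = 7 are below the line (H = 0.571).
A headcount ratio of at most 20% allows at most ⌊0.20 × 7⌋ = 1 poor people.
So at least 4 − 1 = 3 must be lifted.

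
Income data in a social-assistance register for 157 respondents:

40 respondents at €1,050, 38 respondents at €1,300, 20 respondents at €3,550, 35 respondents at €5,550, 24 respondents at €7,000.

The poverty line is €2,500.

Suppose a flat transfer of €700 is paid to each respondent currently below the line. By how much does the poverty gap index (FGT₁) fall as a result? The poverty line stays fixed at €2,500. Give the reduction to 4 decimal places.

Before: below the line — 40×€1,050, 38×€1,300; poverty gap index (FGT₁) = 0.263949.
After the €700 transfer: below the line — 40×€1,750, 38×€2,000; poverty gap index (FGT₁) = 0.124841.
Reduction = 0.263949 − 0.124841 = 0.1391.

0.1391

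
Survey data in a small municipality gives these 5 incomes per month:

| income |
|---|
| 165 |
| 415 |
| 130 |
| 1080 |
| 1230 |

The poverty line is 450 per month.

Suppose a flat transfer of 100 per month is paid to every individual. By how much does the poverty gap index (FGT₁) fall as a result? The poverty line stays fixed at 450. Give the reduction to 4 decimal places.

0.1044

Before: below the line — 130, 165, 415; poverty gap index (FGT₁) = 0.284444.
After the 100 transfer: below the line — 230, 265; poverty gap index (FGT₁) = 0.180000.
Reduction = 0.284444 − 0.180000 = 0.1044.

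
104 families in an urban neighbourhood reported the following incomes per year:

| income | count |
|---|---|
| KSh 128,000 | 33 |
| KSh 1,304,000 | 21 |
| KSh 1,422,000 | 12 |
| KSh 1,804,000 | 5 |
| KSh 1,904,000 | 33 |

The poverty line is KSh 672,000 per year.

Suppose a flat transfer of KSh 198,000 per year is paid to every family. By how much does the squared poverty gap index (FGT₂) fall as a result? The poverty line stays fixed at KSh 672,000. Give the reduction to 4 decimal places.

Before: below the line — 33×KSh 128,000; squared poverty gap index (FGT₂) = 0.207941.
After the KSh 198,000 transfer: below the line — 33×KSh 326,000; squared poverty gap index (FGT₂) = 0.084119.
Reduction = 0.207941 − 0.084119 = 0.1238.

0.1238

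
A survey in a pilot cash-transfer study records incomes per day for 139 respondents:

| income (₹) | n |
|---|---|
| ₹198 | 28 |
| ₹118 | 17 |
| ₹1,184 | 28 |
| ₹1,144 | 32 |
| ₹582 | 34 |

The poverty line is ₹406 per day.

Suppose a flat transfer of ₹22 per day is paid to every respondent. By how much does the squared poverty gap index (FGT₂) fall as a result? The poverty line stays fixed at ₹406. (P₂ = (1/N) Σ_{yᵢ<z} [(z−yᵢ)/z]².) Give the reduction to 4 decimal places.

Before: below the line — 17×₹118, 28×₹198; squared poverty gap index (FGT₂) = 0.114412.
After the ₹22 transfer: below the line — 17×₹140, 28×₹220; squared poverty gap index (FGT₂) = 0.094777.
Reduction = 0.114412 − 0.094777 = 0.0196.

0.0196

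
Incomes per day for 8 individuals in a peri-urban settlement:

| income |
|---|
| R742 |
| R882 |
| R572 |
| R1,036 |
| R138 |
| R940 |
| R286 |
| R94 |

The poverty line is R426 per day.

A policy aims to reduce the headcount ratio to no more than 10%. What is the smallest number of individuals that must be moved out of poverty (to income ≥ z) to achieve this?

3

3 of the 8 individuals are poor, so H = 3/8 = 0.375.
A headcount ratio of at most 10% allows at most ⌊0.10 × 8⌋ = 0 poor individuals.
So at least 3 − 0 = 3 must be lifted.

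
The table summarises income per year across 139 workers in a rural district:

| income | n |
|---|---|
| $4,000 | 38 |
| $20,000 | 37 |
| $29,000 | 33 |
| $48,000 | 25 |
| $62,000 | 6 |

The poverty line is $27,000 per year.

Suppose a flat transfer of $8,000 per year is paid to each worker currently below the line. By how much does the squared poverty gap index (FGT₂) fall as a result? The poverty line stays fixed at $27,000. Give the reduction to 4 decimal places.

0.1319

Before: below the line — 38×$4,000, 37×$20,000; squared poverty gap index (FGT₂) = 0.216271.
After the $8,000 transfer: below the line — 38×$12,000; squared poverty gap index (FGT₂) = 0.084377.
Reduction = 0.216271 − 0.084377 = 0.1319.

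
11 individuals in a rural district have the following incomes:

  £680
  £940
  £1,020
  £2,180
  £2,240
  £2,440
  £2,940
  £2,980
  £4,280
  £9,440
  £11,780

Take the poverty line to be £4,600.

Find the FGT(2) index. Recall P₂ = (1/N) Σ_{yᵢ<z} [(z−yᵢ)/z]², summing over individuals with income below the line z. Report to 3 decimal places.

Incomes under z: £680, £940, £1,020, £2,180, £2,240, £2,440, £2,940, £2,980, £4,280 (q = 9 of N = 11).
Normalized shortfalls: (4600−680)/4600 = 0.8522; (4600−940)/4600 = 0.7957; (4600−1020)/4600 = 0.7783; (4600−2180)/4600 = 0.5261; (4600−2240)/4600 = 0.5130; (4600−2440)/4600 = 0.4696; (4600−2940)/4600 = 0.3609; (4600−2980)/4600 = 0.3522; (4600−4280)/4600 = 0.0696.
Squared: 0.7262; 0.6331; 0.6057; 0.2768; 0.2632; 0.2205; 0.1302; 0.1240; 0.0048.
Sum = 2.984518; P₂ = 2.984518 / 11 = 0.271.

0.271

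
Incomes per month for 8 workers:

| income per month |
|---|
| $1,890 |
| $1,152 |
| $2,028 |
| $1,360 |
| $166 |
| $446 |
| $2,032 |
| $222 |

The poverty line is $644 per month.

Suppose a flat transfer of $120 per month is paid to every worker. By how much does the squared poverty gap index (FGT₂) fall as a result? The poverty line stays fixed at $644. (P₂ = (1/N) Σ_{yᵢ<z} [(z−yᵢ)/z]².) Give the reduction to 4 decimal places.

0.0664

Before: below the line — $166, $222, $446; squared poverty gap index (FGT₂) = 0.134354.
After the $120 transfer: below the line — $286, $342, $566; squared poverty gap index (FGT₂) = 0.067950.
Reduction = 0.134354 − 0.067950 = 0.0664.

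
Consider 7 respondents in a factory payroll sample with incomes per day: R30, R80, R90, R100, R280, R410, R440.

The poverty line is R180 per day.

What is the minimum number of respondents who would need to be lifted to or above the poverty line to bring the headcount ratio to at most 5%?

4 of the 7 respondents are poor, so H = 4/7 = 0.571.
A headcount ratio of at most 5% allows at most ⌊0.05 × 7⌋ = 0 poor respondents.
So at least 4 − 0 = 4 must be lifted.

4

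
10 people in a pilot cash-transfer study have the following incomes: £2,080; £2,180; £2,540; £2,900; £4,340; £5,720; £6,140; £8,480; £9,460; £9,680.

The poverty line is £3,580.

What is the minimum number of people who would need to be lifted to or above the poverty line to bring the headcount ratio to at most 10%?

3

Currently q = 4 of N = 10 are below the line (H = 0.400).
A headcount ratio of at most 10% allows at most ⌊0.10 × 10⌋ = 1 poor people.
So at least 4 − 1 = 3 must be lifted.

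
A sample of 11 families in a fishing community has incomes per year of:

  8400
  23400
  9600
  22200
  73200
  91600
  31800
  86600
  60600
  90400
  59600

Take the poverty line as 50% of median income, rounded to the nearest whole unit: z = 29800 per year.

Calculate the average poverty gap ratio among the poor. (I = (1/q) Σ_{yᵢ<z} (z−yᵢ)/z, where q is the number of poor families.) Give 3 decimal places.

0.466

Below z: 8400, 9600, 22200, 23400 (q = 4 of N = 11).
Relative gaps: 0.7181, 0.6779, 0.2550, 0.2148; sum = 1.865772.
The income-gap ratio divides by q (the poor only): 1.865772 / 4 = 0.466.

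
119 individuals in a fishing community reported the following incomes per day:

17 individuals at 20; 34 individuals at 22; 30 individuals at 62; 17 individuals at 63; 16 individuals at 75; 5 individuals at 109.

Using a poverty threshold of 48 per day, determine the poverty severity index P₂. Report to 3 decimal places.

0.132

Poor units: 17×20, 34×22 (q = 51 of N = 119).
Relative gaps: (48−20)/48 = 0.5833 (×17); (48−22)/48 = 0.5417 (×34).
Squared: 0.3403 (×17); 0.2934 (×34).
Sum = 15.760417; P₂ = 15.760417 / 119 = 0.132.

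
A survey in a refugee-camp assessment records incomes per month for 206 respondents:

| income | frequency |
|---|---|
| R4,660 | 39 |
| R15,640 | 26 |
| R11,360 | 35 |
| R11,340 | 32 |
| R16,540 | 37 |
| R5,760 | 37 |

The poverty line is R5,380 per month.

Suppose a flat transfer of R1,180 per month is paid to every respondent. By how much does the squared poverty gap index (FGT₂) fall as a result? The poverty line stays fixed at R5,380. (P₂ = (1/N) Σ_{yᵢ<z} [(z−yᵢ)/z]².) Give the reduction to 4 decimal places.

0.0034

Before: below the line — 39×R4,660; squared poverty gap index (FGT₂) = 0.003391.
After the R1,180 transfer: below the line — none; squared poverty gap index (FGT₂) = 0.000000.
Reduction = 0.003391 − 0.000000 = 0.0034.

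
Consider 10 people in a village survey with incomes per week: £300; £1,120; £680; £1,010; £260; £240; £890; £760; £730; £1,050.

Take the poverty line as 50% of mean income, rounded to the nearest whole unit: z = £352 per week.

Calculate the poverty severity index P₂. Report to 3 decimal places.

Incomes under z: £240, £260, £300 (q = 3 of N = 10).
Shortfall ratios: (352−240)/352 = 0.3182; (352−260)/352 = 0.2614; (352−300)/352 = 0.1477.
Squared: 0.1012; 0.0683; 0.0218.
Sum = 0.191374; P₂ = 0.191374 / 10 = 0.019.

0.019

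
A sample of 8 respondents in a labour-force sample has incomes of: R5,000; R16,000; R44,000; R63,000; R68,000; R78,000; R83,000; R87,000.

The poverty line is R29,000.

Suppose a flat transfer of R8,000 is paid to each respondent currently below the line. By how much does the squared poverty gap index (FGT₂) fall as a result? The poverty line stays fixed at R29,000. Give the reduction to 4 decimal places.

0.0690

Before: below the line — R5,000, R16,000; squared poverty gap index (FGT₂) = 0.110731.
After the R8,000 transfer: below the line — R13,000, R24,000; squared poverty gap index (FGT₂) = 0.041766.
Reduction = 0.110731 − 0.041766 = 0.0690.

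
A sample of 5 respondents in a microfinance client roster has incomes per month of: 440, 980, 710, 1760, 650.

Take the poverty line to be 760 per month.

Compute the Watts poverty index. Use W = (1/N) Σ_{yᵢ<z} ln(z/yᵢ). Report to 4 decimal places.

Incomes under z: 440, 650, 710 (q = 3 of N = 5).
ln(z/y) terms: ln(760/440) = 0.5465; ln(760/650) = 0.1563; ln(760/710) = 0.0681.
W = 0.770943 / 5 = 0.1542.

0.1542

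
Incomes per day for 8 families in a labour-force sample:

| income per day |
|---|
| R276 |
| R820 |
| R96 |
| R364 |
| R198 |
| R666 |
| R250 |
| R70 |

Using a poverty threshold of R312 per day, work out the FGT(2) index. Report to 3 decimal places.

0.158

Incomes under z: R70, R96, R198, R250, R276 (q = 5 of N = 8).
Normalized shortfalls: (312−70)/312 = 0.7756; (312−96)/312 = 0.6923; (312−198)/312 = 0.3654; (312−250)/312 = 0.1987; (312−276)/312 = 0.1154.
Squared: 0.6016; 0.4793; 0.1335; 0.0395; 0.0133.
Sum = 1.267217; P₂ = 1.267217 / 8 = 0.158.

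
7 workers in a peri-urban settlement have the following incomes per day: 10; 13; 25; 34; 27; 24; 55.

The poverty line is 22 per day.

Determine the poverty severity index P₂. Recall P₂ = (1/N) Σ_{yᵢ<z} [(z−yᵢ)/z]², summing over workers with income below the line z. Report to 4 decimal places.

0.0664

Incomes under z: 10, 13 (q = 2 of N = 7).
Shortfall ratios: (22−10)/22 = 0.5455; (22−13)/22 = 0.4091.
Squared: 0.2975; 0.1674.
Sum = 0.464876; P₂ = 0.464876 / 7 = 0.0664.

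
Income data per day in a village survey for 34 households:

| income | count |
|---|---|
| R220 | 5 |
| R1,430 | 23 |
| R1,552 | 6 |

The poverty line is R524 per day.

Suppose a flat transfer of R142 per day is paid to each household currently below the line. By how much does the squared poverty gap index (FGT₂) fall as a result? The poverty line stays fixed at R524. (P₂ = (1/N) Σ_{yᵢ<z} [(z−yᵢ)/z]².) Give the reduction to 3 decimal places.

Before: below the line — 5×R220; squared poverty gap index (FGT₂) = 0.04950.
After the R142 transfer: below the line — 5×R362; squared poverty gap index (FGT₂) = 0.01406.
Reduction = 0.04950 − 0.01406 = 0.035.

0.035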